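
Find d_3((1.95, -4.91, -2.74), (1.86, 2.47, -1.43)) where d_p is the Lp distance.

(Σ|x_i - y_i|^3)^(1/3) = (|1.95 - 1.86|^3 + |-4.91 - 2.47|^3 + |-2.74 - (-1.43)|^3)^(1/3)
= (0.09^3 + 7.38^3 + 1.31^3)^(1/3) ≈ (0.0007 + 401.9473 + 2.2481)^(1/3) = (404.1961)^(1/3) ≈ 7.3937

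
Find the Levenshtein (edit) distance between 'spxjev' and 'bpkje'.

Let D[i][j] be the edit distance between the first i characters of 'spxjev' and the first j characters of 'bpkje', with D[i][0] = i, D[0][j] = j, and D[i][j] = D[i-1][j-1] if the characters match, else 1 + min(D[i-1][j], D[i][j-1], D[i-1][j-1]). Filling the table (rows: prefixes of 'spxjev', columns: prefixes of 'bpkje'):
     ε  b  p  k  j  e
  ε  0  1  2  3  4  5
  s  1  1  2  3  4  5
  p  2  2  1  2  3  4
  x  3  3  2  2  3  4
  j  4  4  3  3  2  3
  e  5  5  4  4  3  2
  v  6  6  5  5  4  3
The bottom-right entry gives D[6][5] = 3, so no sequence of fewer than 3 edits works. Backtracking through the table gives one optimal edit sequence (3 edits):
  spxjev → bpxjev (sub s→b @1)
  bpxjev → bpkjev (sub x→k @3)
  bpkjev → bpkje (del v @6)
Edit distance = 3.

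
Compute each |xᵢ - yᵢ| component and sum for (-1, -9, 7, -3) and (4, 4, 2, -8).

Σ|x_i - y_i| = |-1 - 4| + |-9 - 4| + |7 - 2| + |-3 - (-8)| = 5 + 13 + 5 + 5 = 28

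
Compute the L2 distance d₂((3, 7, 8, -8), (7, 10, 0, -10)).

√(Σ(x_i - y_i)²) = √((3 - 7)² + (7 - 10)² + (8 - 0)² + (-8 - (-10))²)
= √((-4)² + (-3)² + 8² + 2²) = √(16 + 9 + 64 + 4) = √93 ≈ 9.6437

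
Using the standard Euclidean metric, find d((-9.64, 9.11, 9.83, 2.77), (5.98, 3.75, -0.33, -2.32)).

√(Σ(x_i - y_i)²) = √((-9.64 - 5.98)² + (9.11 - 3.75)² + (9.83 - (-0.33))² + (2.77 - (-2.32))²)
= √((-15.62)² + 5.36² + 10.16² + 5.09²) = √(243.9844 + 28.7296 + 103.2256 + 25.9081) = √401.8477 ≈ 20.0461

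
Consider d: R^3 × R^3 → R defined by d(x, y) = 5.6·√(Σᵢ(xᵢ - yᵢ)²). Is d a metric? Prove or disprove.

Yes. The L2 (Euclidean) norm induces a metric on R^3, and multiplying a metric by a positive constant 5.6 > 0 preserves all four axioms: non-negativity (5.6·||x-y|| ≥ 0), identity (5.6·||x-y|| = 0 ⟺ ||x-y|| = 0 ⟺ x = y), symmetry (||x-y|| = ||y-x||), and the triangle inequality (5.6·||x-z|| ≤ 5.6·||x-y|| + 5.6·||y-z||). So d is a metric.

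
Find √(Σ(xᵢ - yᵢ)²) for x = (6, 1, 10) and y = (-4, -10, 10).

√(Σ(x_i - y_i)²) = √((6 - (-4))² + (1 - (-10))² + (10 - 10)²)
= √(10² + 11² + 0²) = √(100 + 121 + 0) = √221 ≈ 14.8661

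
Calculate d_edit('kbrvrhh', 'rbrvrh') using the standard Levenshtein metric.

Let D[i][j] be the edit distance between the first i characters of 'kbrvrhh' and the first j characters of 'rbrvrh', with D[i][0] = i, D[0][j] = j, and D[i][j] = D[i-1][j-1] if the characters match, else 1 + min(D[i-1][j], D[i][j-1], D[i-1][j-1]). Filling the table (rows: prefixes of 'kbrvrhh', columns: prefixes of 'rbrvrh'):
     ε  r  b  r  v  r  h
  ε  0  1  2  3  4  5  6
  k  1  1  2  3  4  5  6
  b  2  2  1  2  3  4  5
  r  3  2  2  1  2  3  4
  v  4  3  3  2  1  2  3
  r  5  4  4  3  2  1  2
  h  6  5  5  4  3  2  1
  h  7  6  6  5  4  3  2
The bottom-right entry gives D[7][6] = 2, so no sequence of fewer than 2 edits works. Backtracking through the table gives one optimal edit sequence (2 edits):
  kbrvrhh → rbrvrhh (sub k→r @1)
  rbrvrhh → rbrvrh (del h @6)
Edit distance = 2.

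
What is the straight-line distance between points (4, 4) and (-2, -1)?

√(Σ(x_i - y_i)²) = √((4 - (-2))² + (4 - (-1))²)
= √(6² + 5²) = √(36 + 25) = √61 ≈ 7.8102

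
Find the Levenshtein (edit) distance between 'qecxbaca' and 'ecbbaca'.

Let D[i][j] be the edit distance between the first i characters of 'qecxbaca' and the first j characters of 'ecbbaca', with D[i][0] = i, D[0][j] = j, and D[i][j] = D[i-1][j-1] if the characters match, else 1 + min(D[i-1][j], D[i][j-1], D[i-1][j-1]). Filling the table (rows: prefixes of 'qecxbaca', columns: prefixes of 'ecbbaca'):
     ε  e  c  b  b  a  c  a
  ε  0  1  2  3  4  5  6  7
  q  1  1  2  3  4  5  6  7
  e  2  1  2  3  4  5  6  7
  c  3  2  1  2  3  4  5  6
  x  4  3  2  2  3  4  5  6
  b  5  4  3  2  2  3  4  5
  a  6  5  4  3  3  2  3  4
  c  7  6  5  4  4  3  2  3
  a  8  7  6  5  5  4  3  2
The bottom-right entry gives D[8][7] = 2, so no sequence of fewer than 2 edits works. Backtracking through the table gives one optimal edit sequence (2 edits):
  qecxbaca → ecxbaca (del q @1)
  ecxbaca → ecbbaca (sub x→b @3)
Edit distance = 2.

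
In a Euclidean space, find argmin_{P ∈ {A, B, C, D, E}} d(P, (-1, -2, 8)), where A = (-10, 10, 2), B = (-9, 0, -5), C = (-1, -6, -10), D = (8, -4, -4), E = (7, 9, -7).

Distances: d(A) ≈ 16.1555, d(B) ≈ 15.3948, d(C) ≈ 18.4391, d(D) ≈ 15.1327, d(E) ≈ 20.2485. Nearest: D = (8, -4, -4) with distance 15.1327.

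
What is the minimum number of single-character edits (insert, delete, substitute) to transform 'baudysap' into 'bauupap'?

Let D[i][j] be the edit distance between the first i characters of 'baudysap' and the first j characters of 'bauupap', with D[i][0] = i, D[0][j] = j, and D[i][j] = D[i-1][j-1] if the characters match, else 1 + min(D[i-1][j], D[i][j-1], D[i-1][j-1]). Filling the table (rows: prefixes of 'baudysap', columns: prefixes of 'bauupap'):
     ε  b  a  u  u  p  a  p
  ε  0  1  2  3  4  5  6  7
  b  1  0  1  2  3  4  5  6
  a  2  1  0  1  2  3  4  5
  u  3  2  1  0  1  2  3  4
  d  4  3  2  1  1  2  3  4
  y  5  4  3  2  2  2  3  4
  s  6  5  4  3  3  3  3  4
  a  7  6  5  4  4  4  3  4
  p  8  7  6  5  5  4  4  3
The bottom-right entry gives D[8][7] = 3, so no sequence of fewer than 3 edits works. Backtracking through the table gives one optimal edit sequence (3 edits):
  baudysap → bauysap (del d @4)
  bauysap → bauusap (sub y→u @4)
  bauusap → bauupap (sub s→p @5)
Edit distance = 3.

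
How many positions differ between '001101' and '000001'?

Differing positions: 3, 4. Hamming distance = 2.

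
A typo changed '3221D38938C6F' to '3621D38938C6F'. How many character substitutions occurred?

Differing positions: 2. Hamming distance = 1.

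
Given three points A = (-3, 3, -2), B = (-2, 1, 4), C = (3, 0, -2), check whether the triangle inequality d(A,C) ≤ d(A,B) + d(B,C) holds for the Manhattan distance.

d(A,B) = 1 + 2 + 6 = 9, d(B,C) = 5 + 1 + 6 = 12, d(A,C) = 6 + 3 + 0 = 9.
d(A,C) = 9 ≤ 9 + 12 = 21. Triangle inequality is satisfied.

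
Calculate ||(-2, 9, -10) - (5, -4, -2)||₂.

√(Σ(x_i - y_i)²) = √((-2 - 5)² + (9 - (-4))² + (-10 - (-2))²)
= √((-7)² + 13² + (-8)²) = √(49 + 169 + 64) = √282 ≈ 16.7929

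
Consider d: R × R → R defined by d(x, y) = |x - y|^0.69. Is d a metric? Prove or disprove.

Yes. With 0 < p = 0.69 ≤ 1, d(x,y) = |x-y|^0.69 is a metric on R. Non-negativity and symmetry are immediate; |x-y|^0.69 = 0 ⟺ |x-y| = 0 ⟺ x = y. For the triangle inequality, the function t ↦ t^0.69 is subadditive on [0,∞) when p ≤ 1, so |x-z|^0.69 ≤ (|x-y| + |y-z|)^0.69 ≤ |x-y|^0.69 + |y-z|^0.69.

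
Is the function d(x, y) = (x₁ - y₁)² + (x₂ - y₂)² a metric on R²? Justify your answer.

No. The squared Euclidean distance fails the triangle inequality. Counterexample: x = (0, 0), y = (1, 4), z = (2, 8). d(x,z) = 2² + 8² = 68, but d(x,y) + d(y,z) = (1² + 4²) + (1² + 4²) = 17 + 17 = 34. Since 68 > 34, the triangle inequality is violated. (Note: √d, the ordinary Euclidean distance, IS a metric.)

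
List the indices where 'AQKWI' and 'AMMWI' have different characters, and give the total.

Differing positions: 2, 3. Hamming distance = 2.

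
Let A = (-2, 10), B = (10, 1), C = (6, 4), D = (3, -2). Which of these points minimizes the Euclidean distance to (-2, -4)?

Distances: d(A) = 14, d(B) = 13, d(C) ≈ 11.3137, d(D) ≈ 5.3852. Nearest: D = (3, -2) with distance 5.3852.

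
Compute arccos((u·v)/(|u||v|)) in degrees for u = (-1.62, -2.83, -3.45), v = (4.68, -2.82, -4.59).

With u = (-1.62, -2.83, -3.45), v = (4.68, -2.82, -4.59):
u·v = (-1.62)·4.68 + (-2.83)·(-2.82) + (-3.45)·(-4.59) = (-7.5816) + 7.9806 + 15.8355 = 16.2345.
|u| = √((-1.62)² + (-2.83)² + (-3.45)²) = √(2.6244 + 8.0089 + 11.9025) = √22.5358, |v| = √(4.68² + (-2.82)² + (-4.59)²) = √(21.9024 + 7.9524 + 21.0681) = √50.9229.
cos θ = (u·v)/(|u||v|) = 16.2345/(√22.5358·√50.9229) ≈ 0.479232
θ = arccos(0.479232) ≈ 61.36°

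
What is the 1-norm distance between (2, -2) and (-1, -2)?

Σ|x_i - y_i| = |2 - (-1)| + |-2 - (-2)| = 3 + 0 = 3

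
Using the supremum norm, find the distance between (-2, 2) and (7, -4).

max(|x_i - y_i|) = max(|-2 - 7|, |2 - (-4)|) = max(9, 6) = 9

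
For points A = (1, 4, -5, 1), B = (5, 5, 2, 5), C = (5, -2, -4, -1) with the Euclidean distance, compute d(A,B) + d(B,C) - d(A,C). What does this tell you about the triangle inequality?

d(A,B) = √(4² + 1² + 7² + 4²) = √82 ≈ 9.0554, d(B,C) = √(0² + 7² + 6² + 6²) = √121 = 11, d(A,C) = √(4² + 6² + 1² + 2²) = √57 ≈ 7.5498.
d(A,B) + d(B,C) - d(A,C) = 9.0554 + 11 - 7.5498 = 20.0554 - 7.5498 = 12.5056 (to 4 decimal places). This is ≥ 0, so the triangle inequality holds for these points.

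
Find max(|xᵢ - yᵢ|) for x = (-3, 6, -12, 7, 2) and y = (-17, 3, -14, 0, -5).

max(|x_i - y_i|) = max(|-3 - (-17)|, |6 - 3|, |-12 - (-14)|, |7 - 0|, |2 - (-5)|) = max(14, 3, 2, 7, 7) = 14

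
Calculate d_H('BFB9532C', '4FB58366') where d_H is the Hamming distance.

Differing positions: 1, 4, 5, 7, 8. Hamming distance = 5.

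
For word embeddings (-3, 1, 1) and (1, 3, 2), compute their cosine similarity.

With u = (-3, 1, 1), v = (1, 3, 2):
u·v = (-3)·1 + 1·3 + 1·2 = (-3) + 3 + 2 = 2.
|u| = √((-3)² + 1² + 1²) = √11, |v| = √(1² + 3² + 2²) = √14, so |u||v| = √(11·14) = √154.
cos θ = (u·v)/(|u||v|) = 2/√154 ≈ 0.1612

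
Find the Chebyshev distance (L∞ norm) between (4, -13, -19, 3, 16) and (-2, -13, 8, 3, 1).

max(|x_i - y_i|) = max(|4 - (-2)|, |-13 - (-13)|, |-19 - 8|, |3 - 3|, |16 - 1|) = max(6, 0, 27, 0, 15) = 27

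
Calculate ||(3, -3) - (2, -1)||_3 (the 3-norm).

(Σ|x_i - y_i|^3)^(1/3) = (|3 - 2|^3 + |-3 - (-1)|^3)^(1/3)
= (1^3 + 2^3)^(1/3) = (1 + 8)^(1/3) = (9)^(1/3) ≈ 2.0801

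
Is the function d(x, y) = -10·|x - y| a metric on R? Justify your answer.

No. With c = -10 < 0, d fails non-negativity: d(9, 17) = -10·|9 - 17| = -10·8 = -80 < 0.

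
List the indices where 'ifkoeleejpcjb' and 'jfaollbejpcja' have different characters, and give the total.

Differing positions: 1, 3, 5, 7, 13. Hamming distance = 5.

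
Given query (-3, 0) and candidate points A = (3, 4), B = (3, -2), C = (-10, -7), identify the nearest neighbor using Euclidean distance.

Distances: d(A) ≈ 7.2111, d(B) ≈ 6.3246, d(C) ≈ 9.8995. Nearest: B = (3, -2) with distance 6.3246.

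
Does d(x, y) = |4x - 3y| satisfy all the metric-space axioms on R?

No. d fails symmetry: d(6, 4) = |4·6 - 3·4| = |12| = 12, but d(4, 6) = |4·4 - 3·6| = |-2| = 2. Since 12 ≠ 2, d(x,y) ≠ d(y,x) in general.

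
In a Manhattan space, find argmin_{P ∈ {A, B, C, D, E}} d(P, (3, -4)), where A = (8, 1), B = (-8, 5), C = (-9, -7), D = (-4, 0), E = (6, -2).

Distances: d(A) = 10, d(B) = 20, d(C) = 15, d(D) = 11, d(E) = 5. Nearest: E = (6, -2) with distance 5.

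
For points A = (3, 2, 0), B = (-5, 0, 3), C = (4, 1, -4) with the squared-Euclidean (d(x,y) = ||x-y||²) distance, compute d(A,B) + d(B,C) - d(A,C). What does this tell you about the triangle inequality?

d(A,B) = 8² + 2² + 3² = 77, d(B,C) = 9² + 1² + 7² = 131, d(A,C) = 1² + 1² + 4² = 18.
d(A,B) + d(B,C) - d(A,C) = 77 + 131 - 18 = 208 - 18 = 190. This is ≥ 0, so the triangle inequality holds for these points.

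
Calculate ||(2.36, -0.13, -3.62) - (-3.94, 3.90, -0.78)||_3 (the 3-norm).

(Σ|x_i - y_i|^3)^(1/3) = (|2.36 - (-3.94)|^3 + |-0.13 - 3.9|^3 + |-3.62 - (-0.78)|^3)^(1/3)
= (6.3^3 + 4.03^3 + 2.84^3)^(1/3) ≈ (250.047 + 65.4508 + 22.9063)^(1/3) = (338.4041)^(1/3) ≈ 6.9686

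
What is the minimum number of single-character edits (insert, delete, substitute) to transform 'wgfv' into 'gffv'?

Let D[i][j] be the edit distance between the first i characters of 'wgfv' and the first j characters of 'gffv', with D[i][0] = i, D[0][j] = j, and D[i][j] = D[i-1][j-1] if the characters match, else 1 + min(D[i-1][j], D[i][j-1], D[i-1][j-1]). Filling the table (rows: prefixes of 'wgfv', columns: prefixes of 'gffv'):
     ε  g  f  f  v
  ε  0  1  2  3  4
  w  1  1  2  3  4
  g  2  1  2  3  4
  f  3  2  1  2  3
  v  4  3  2  2  2
The bottom-right entry gives D[4][4] = 2, so no sequence of fewer than 2 edits works. Backtracking through the table gives one optimal edit sequence (2 edits):
  wgfv → ggfv (sub w→g @1)
  ggfv → gffv (sub g→f @2)
Edit distance = 2.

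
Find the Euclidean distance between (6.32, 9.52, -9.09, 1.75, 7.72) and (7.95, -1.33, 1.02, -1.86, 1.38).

√(Σ(x_i - y_i)²) = √((6.32 - 7.95)² + (9.52 - (-1.33))² + (-9.09 - 1.02)² + (1.75 - (-1.86))² + (7.72 - 1.38)²)
= √((-1.63)² + 10.85² + (-10.11)² + 3.61² + 6.34²) = √(2.6569 + 117.7225 + 102.2121 + 13.0321 + 40.1956) = √275.8192 ≈ 16.6078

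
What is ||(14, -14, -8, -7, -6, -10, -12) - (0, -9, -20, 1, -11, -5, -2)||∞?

max(|x_i - y_i|) = max(|14 - 0|, |-14 - (-9)|, |-8 - (-20)|, |-7 - 1|, |-6 - (-11)|, |-10 - (-5)|, |-12 - (-2)|) = max(14, 5, 12, 8, 5, 5, 10) = 14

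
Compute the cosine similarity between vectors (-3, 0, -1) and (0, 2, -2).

With u = (-3, 0, -1), v = (0, 2, -2):
u·v = (-3)·0 + 0·2 + (-1)·(-2) = 0 + 0 + 2 = 2.
|u| = √((-3)² + 0² + (-1)²) = √10, |v| = √(0² + 2² + (-2)²) = √8, so |u||v| = √(10·8) = √80.
cos θ = (u·v)/(|u||v|) = 2/√80 ≈ 0.2236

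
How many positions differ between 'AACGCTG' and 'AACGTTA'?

Differing positions: 5, 7. Hamming distance = 2.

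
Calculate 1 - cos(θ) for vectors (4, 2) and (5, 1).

With u = (4, 2), v = (5, 1):
u·v = 4·5 + 2·1 = 20 + 2 = 22.
|u| = √(4² + 2²) = √20, |v| = √(5² + 1²) = √26, so |u||v| = √(20·26) = √520.
cos θ = (u·v)/(|u||v|) = 22/√520 ≈ 0.9648
Cosine distance = 1 - cos θ ≈ 1 - 0.9648 = 0.0352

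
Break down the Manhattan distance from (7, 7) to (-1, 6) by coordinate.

Σ|x_i - y_i| = |7 - (-1)| + |7 - 6| = 8 + 1 = 9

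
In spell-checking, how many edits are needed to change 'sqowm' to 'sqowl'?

Let D[i][j] be the edit distance between the first i characters of 'sqowm' and the first j characters of 'sqowl', with D[i][0] = i, D[0][j] = j, and D[i][j] = D[i-1][j-1] if the characters match, else 1 + min(D[i-1][j], D[i][j-1], D[i-1][j-1]). Filling the table (rows: prefixes of 'sqowm', columns: prefixes of 'sqowl'):
     ε  s  q  o  w  l
  ε  0  1  2  3  4  5
  s  1  0  1  2  3  4
  q  2  1  0  1  2  3
  o  3  2  1  0  1  2
  w  4  3  2  1  0  1
  m  5  4  3  2  1  1
The bottom-right entry gives D[5][5] = 1, so no sequence of fewer than 1 edit works. Backtracking through the table gives one optimal edit sequence (1 edit):
  sqowm → sqowl (sub m→l @5)
Edit distance = 1.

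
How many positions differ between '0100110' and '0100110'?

Differing positions: none. Hamming distance = 0.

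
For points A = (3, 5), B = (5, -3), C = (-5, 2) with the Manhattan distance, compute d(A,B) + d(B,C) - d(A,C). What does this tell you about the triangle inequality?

d(A,B) = 2 + 8 = 10, d(B,C) = 10 + 5 = 15, d(A,C) = 8 + 3 = 11.
d(A,B) + d(B,C) - d(A,C) = 10 + 15 - 11 = 25 - 11 = 14. This is ≥ 0, so the triangle inequality holds for these points.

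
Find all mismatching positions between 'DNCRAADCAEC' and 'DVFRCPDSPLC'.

Differing positions: 2, 3, 5, 6, 8, 9, 10. Hamming distance = 7.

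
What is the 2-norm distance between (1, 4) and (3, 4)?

(Σ|x_i - y_i|^2)^(1/2) = (|1 - 3|^2 + |4 - 4|^2)^(1/2)
= (2^2 + 0^2)^(1/2) = (4 + 0)^(1/2) = (4)^(1/2) = 2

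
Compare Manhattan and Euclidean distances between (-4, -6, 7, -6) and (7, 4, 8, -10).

L1 = |-4 - 7| + |-6 - 4| + |7 - 8| + |-6 - (-10)| = 11 + 10 + 1 + 4 = 26
L2 = √(11² + 10² + 1² + 4²) = √238 ≈ 15.4272
L1 ≥ L2 always (equality iff movement is along one axis); L1 > L2 here.
Ratio L1/L2 = 26/√238 ≈ 1.6853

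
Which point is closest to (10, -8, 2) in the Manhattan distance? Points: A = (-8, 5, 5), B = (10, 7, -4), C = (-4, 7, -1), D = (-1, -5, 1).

Distances: d(A) = 34, d(B) = 21, d(C) = 32, d(D) = 15. Nearest: D = (-1, -5, 1) with distance 15.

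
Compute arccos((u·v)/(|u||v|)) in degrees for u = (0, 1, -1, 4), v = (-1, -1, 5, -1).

With u = (0, 1, -1, 4), v = (-1, -1, 5, -1):
u·v = 0·(-1) + 1·(-1) + (-1)·5 + 4·(-1) = 0 + (-1) + (-5) + (-4) = -10.
|u| = √(0² + 1² + (-1)² + 4²) = √18, |v| = √((-1)² + (-1)² + 5² + (-1)²) = √28, so |u||v| = √(18·28) = √504.
cos θ = (u·v)/(|u||v|) = -10/√504 ≈ -0.445435
θ = arccos(-0.445435) ≈ 116.45°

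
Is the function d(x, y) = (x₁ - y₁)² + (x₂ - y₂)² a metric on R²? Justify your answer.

No. The squared Euclidean distance fails the triangle inequality. Counterexample: x = (0, 0), y = (1, 4), z = (2, 8). d(x,z) = 2² + 8² = 68, but d(x,y) + d(y,z) = (1² + 4²) + (1² + 4²) = 17 + 17 = 34. Since 68 > 34, the triangle inequality is violated. (Note: √d, the ordinary Euclidean distance, IS a metric.)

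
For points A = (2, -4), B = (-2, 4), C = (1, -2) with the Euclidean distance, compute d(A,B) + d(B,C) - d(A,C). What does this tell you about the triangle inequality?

d(A,B) = √(4² + 8²) = √80 ≈ 8.9443, d(B,C) = √(3² + 6²) = √45 ≈ 6.7082, d(A,C) = √(1² + 2²) = √5 ≈ 2.2361.
d(A,B) + d(B,C) - d(A,C) = 8.9443 + 6.7082 - 2.2361 = 15.6525 - 2.2361 = 13.4164 (to 4 decimal places). This is ≥ 0, so the triangle inequality holds for these points.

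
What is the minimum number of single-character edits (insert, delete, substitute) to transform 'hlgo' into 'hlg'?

Let D[i][j] be the edit distance between the first i characters of 'hlgo' and the first j characters of 'hlg', with D[i][0] = i, D[0][j] = j, and D[i][j] = D[i-1][j-1] if the characters match, else 1 + min(D[i-1][j], D[i][j-1], D[i-1][j-1]). Filling the table (rows: prefixes of 'hlgo', columns: prefixes of 'hlg'):
     ε  h  l  g
  ε  0  1  2  3
  h  1  0  1  2
  l  2  1  0  1
  g  3  2  1  0
  o  4  3  2  1
The bottom-right entry gives D[4][3] = 1, so no sequence of fewer than 1 edit works. Backtracking through the table gives one optimal edit sequence (1 edit):
  hlgo → hlg (del o @4)
Edit distance = 1.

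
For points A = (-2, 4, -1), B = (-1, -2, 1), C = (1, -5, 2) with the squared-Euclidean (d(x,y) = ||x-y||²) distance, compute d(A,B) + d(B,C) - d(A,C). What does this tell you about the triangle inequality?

d(A,B) = 1² + 6² + 2² = 41, d(B,C) = 2² + 3² + 1² = 14, d(A,C) = 3² + 9² + 3² = 99.
d(A,B) + d(B,C) - d(A,C) = 41 + 14 - 99 = 55 - 99 = -44. This is < 0, so the triangle inequality FAILS for these points (squared-Euclidean is not a metric).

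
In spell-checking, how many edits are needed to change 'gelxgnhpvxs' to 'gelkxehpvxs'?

Let D[i][j] be the edit distance between the first i characters of 'gelxgnhpvxs' and the first j characters of 'gelkxehpvxs', with D[i][0] = i, D[0][j] = j, and D[i][j] = D[i-1][j-1] if the characters match, else 1 + min(D[i-1][j], D[i][j-1], D[i-1][j-1]). Filling the table (rows: prefixes of 'gelxgnhpvxs', columns: prefixes of 'gelkxehpvxs'):
     ε  g  e  l  k  x  e  h  p  v  x  s
  ε  0  1  2  3  4  5  6  7  8  9 10 11
  g  1  0  1  2  3  4  5  6  7  8  9 10
  e  2  1  0  1  2  3  4  5  6  7  8  9
  l  3  2  1  0  1  2  3  4  5  6  7  8
  x  4  3  2  1  1  1  2  3  4  5  6  7
  g  5  4  3  2  2  2  2  3  4  5  6  7
  n  6  5  4  3  3  3  3  3  4  5  6  7
  h  7  6  5  4  4  4  4  3  4  5  6  7
  p  8  7  6  5  5  5  5  4  3  4  5  6
  v  9  8  7  6  6  6  6  5  4  3  4  5
  x 10  9  8  7  7  6  7  6  5  4  3  4
  s 11 10  9  8  8  7  7  7  6  5  4  3
The bottom-right entry gives D[11][11] = 3, so no sequence of fewer than 3 edits works. Backtracking through the table gives one optimal edit sequence (3 edits):
  gelxgnhpvxs → gelkgnhpvxs (sub x→k @4)
  gelkgnhpvxs → gelkxnhpvxs (sub g→x @5)
  gelkxnhpvxs → gelkxehpvxs (sub n→e @6)
Edit distance = 3.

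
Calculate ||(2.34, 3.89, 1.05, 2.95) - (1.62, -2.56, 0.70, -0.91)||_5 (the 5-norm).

(Σ|x_i - y_i|^5)^(1/5) = (|2.34 - 1.62|^5 + |3.89 - (-2.56)|^5 + |1.05 - 0.7|^5 + |2.95 - (-0.91)|^5)^(1/5)
= (0.72^5 + 6.45^5 + 0.35^5 + 3.86^5)^(1/5) ≈ (0.1935 + 11163.4536 + 0.0053 + 856.9126)^(1/5) = (12020.565)^(1/5) ≈ 6.5461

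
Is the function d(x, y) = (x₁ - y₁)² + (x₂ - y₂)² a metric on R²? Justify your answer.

No. The squared Euclidean distance fails the triangle inequality. Counterexample: x = (0, 0), y = (2, 2), z = (4, 4). d(x,z) = 4² + 4² = 32, but d(x,y) + d(y,z) = (2² + 2²) + (2² + 2²) = 8 + 8 = 16. Since 32 > 16, the triangle inequality is violated. (Note: √d, the ordinary Euclidean distance, IS a metric.)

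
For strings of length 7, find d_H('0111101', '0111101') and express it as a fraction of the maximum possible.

Differing positions: none. Hamming distance = 0. The maximum possible Hamming distance for length-7 strings is 7, so d_H/7 = 0/7 = 0.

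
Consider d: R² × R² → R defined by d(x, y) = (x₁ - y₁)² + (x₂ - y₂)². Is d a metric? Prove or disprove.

No. The squared Euclidean distance fails the triangle inequality. Counterexample: x = (0, 0), y = (3, 5), z = (6, 10). d(x,z) = 6² + 10² = 136, but d(x,y) + d(y,z) = (3² + 5²) + (3² + 5²) = 34 + 34 = 68. Since 136 > 68, the triangle inequality is violated. (Note: √d, the ordinary Euclidean distance, IS a metric.)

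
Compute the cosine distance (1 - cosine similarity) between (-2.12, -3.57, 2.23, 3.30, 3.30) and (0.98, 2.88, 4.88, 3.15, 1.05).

With u = (-2.12, -3.57, 2.23, 3.30, 3.30), v = (0.98, 2.88, 4.88, 3.15, 1.05):
u·v = (-2.12)·0.98 + (-3.57)·2.88 + 2.23·4.88 + 3.3·3.15 + 3.3·1.05 = (-2.0776) + (-10.2816) + 10.8824 + 10.395 + 3.465 = 12.3832.
|u| = √((-2.12)² + (-3.57)² + 2.23² + 3.3² + 3.3²) = √(4.4944 + 12.7449 + 4.9729 + 10.89 + 10.89) = √43.9922, |v| = √(0.98² + 2.88² + 4.88² + 3.15² + 1.05²) = √(0.9604 + 8.2944 + 23.8144 + 9.9225 + 1.1025) = √44.0942.
cos θ = (u·v)/(|u||v|) = 12.3832/(√43.9922·√44.0942) ≈ 0.2812
Cosine distance = 1 - cos θ ≈ 1 - 0.2812 = 0.7188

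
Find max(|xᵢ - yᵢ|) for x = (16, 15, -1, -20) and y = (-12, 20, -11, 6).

max(|x_i - y_i|) = max(|16 - (-12)|, |15 - 20|, |-1 - (-11)|, |-20 - 6|) = max(28, 5, 10, 26) = 28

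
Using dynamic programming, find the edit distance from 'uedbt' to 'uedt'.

Let D[i][j] be the edit distance between the first i characters of 'uedbt' and the first j characters of 'uedt', with D[i][0] = i, D[0][j] = j, and D[i][j] = D[i-1][j-1] if the characters match, else 1 + min(D[i-1][j], D[i][j-1], D[i-1][j-1]). Filling the table (rows: prefixes of 'uedbt', columns: prefixes of 'uedt'):
     ε  u  e  d  t
  ε  0  1  2  3  4
  u  1  0  1  2  3
  e  2  1  0  1  2
  d  3  2  1  0  1
  b  4  3  2  1  1
  t  5  4  3  2  1
The bottom-right entry gives D[5][4] = 1, so no sequence of fewer than 1 edit works. Backtracking through the table gives one optimal edit sequence (1 edit):
  uedbt → uedt (del b @4)
Edit distance = 1.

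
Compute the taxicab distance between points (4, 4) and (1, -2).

Σ|x_i - y_i| = |4 - 1| + |4 - (-2)| = 3 + 6 = 9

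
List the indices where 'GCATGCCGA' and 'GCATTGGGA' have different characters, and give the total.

Differing positions: 5, 6, 7. Hamming distance = 3.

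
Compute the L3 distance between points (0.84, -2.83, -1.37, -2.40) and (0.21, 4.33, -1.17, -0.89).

(Σ|x_i - y_i|^3)^(1/3) = (|0.84 - 0.21|^3 + |-2.83 - 4.33|^3 + |-1.37 - (-1.17)|^3 + |-2.4 - (-0.89)|^3)^(1/3)
= (0.63^3 + 7.16^3 + 0.2^3 + 1.51^3)^(1/3) ≈ (0.25 + 367.0617 + 0.008 + 3.443)^(1/3) = (370.7627)^(1/3) ≈ 7.184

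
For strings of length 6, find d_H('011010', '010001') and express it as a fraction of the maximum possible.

Differing positions: 3, 5, 6. Hamming distance = 3. The maximum possible Hamming distance for length-6 strings is 6, so d_H/6 = 3/6 = 0.5.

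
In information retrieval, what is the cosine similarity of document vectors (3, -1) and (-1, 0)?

With u = (3, -1), v = (-1, 0):
u·v = 3·(-1) + (-1)·0 = (-3) + 0 = -3.
|u| = √(3² + (-1)²) = √10, |v| = √((-1)² + 0²) = √1, so |u||v| = √(10·1) = √10.
cos θ = (u·v)/(|u||v|) = -3/√10 ≈ -0.9487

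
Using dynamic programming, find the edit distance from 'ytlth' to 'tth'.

Let D[i][j] be the edit distance between the first i characters of 'ytlth' and the first j characters of 'tth', with D[i][0] = i, D[0][j] = j, and D[i][j] = D[i-1][j-1] if the characters match, else 1 + min(D[i-1][j], D[i][j-1], D[i-1][j-1]). Filling the table (rows: prefixes of 'ytlth', columns: prefixes of 'tth'):
     ε  t  t  h
  ε  0  1  2  3
  y  1  1  2  3
  t  2  1  1  2
  l  3  2  2  2
  t  4  3  2  3
  h  5  4  3  2
The bottom-right entry gives D[5][3] = 2, so no sequence of fewer than 2 edits works. Backtracking through the table gives one optimal edit sequence (2 edits):
  ytlth → tlth (del y @1)
  tlth → tth (del l @2)
Edit distance = 2.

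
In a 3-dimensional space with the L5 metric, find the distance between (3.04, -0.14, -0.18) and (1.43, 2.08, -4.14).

(Σ|x_i - y_i|^5)^(1/5) = (|3.04 - 1.43|^5 + |-0.14 - 2.08|^5 + |-0.18 - (-4.14)|^5)^(1/5)
= (1.61^5 + 2.22^5 + 3.96^5)^(1/5) ≈ (10.8176 + 53.9219 + 973.8138)^(1/5) = (1038.5533)^(1/5) ≈ 4.0113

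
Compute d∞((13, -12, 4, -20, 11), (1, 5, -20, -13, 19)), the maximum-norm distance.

max(|x_i - y_i|) = max(|13 - 1|, |-12 - 5|, |4 - (-20)|, |-20 - (-13)|, |11 - 19|) = max(12, 17, 24, 7, 8) = 24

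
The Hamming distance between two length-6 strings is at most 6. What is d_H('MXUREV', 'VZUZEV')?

Differing positions: 1, 2, 4. Hamming distance = 3. The maximum possible Hamming distance for length-6 strings is 6, so d_H/6 = 3/6 = 0.5.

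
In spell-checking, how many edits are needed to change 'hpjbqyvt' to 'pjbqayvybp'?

Let D[i][j] be the edit distance between the first i characters of 'hpjbqyvt' and the first j characters of 'pjbqayvybp', with D[i][0] = i, D[0][j] = j, and D[i][j] = D[i-1][j-1] if the characters match, else 1 + min(D[i-1][j], D[i][j-1], D[i-1][j-1]). Filling the table (rows: prefixes of 'hpjbqyvt', columns: prefixes of 'pjbqayvybp'):
     ε  p  j  b  q  a  y  v  y  b  p
  ε  0  1  2  3  4  5  6  7  8  9 10
  h  1  1  2  3  4  5  6  7  8  9 10
  p  2  1  2  3  4  5  6  7  8  9  9
  j  3  2  1  2  3  4  5  6  7  8  9
  b  4  3  2  1  2  3  4  5  6  7  8
  q  5  4  3  2  1  2  3  4  5  6  7
  y  6  5  4  3  2  2  2  3  4  5  6
  v  7  6  5  4  3  3  3  2  3  4  5
  t  8  7  6  5  4  4  4  3  3  4  5
The bottom-right entry gives D[8][10] = 5, so no sequence of fewer than 5 edits works. Backtracking through the table gives one optimal edit sequence (5 edits):
  hpjbqyvt → pjbqyvt (del h @1)
  pjbqyvt → pjbqayvt (ins a @5)
  pjbqayvt → pjbqayvyt (ins y @8)
  pjbqayvyt → pjbqayvybt (ins b @9)
  pjbqayvybt → pjbqayvybp (sub t→p @10)
Edit distance = 5.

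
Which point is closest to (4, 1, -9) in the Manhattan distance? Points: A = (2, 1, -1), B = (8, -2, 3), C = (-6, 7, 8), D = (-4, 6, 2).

Distances: d(A) = 10, d(B) = 19, d(C) = 33, d(D) = 24. Nearest: A = (2, 1, -1) with distance 10.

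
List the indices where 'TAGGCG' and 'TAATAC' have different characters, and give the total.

Differing positions: 3, 4, 5, 6. Hamming distance = 4.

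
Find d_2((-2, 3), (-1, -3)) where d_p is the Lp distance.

(Σ|x_i - y_i|^2)^(1/2) = (|-2 - (-1)|^2 + |3 - (-3)|^2)^(1/2)
= (1^2 + 6^2)^(1/2) = (1 + 36)^(1/2) = (37)^(1/2) ≈ 6.0828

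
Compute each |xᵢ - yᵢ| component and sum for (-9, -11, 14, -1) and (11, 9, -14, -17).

Σ|x_i - y_i| = |-9 - 11| + |-11 - 9| + |14 - (-14)| + |-1 - (-17)| = 20 + 20 + 28 + 16 = 84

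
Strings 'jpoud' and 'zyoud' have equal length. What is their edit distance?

Let D[i][j] be the edit distance between the first i characters of 'jpoud' and the first j characters of 'zyoud', with D[i][0] = i, D[0][j] = j, and D[i][j] = D[i-1][j-1] if the characters match, else 1 + min(D[i-1][j], D[i][j-1], D[i-1][j-1]). Filling the table (rows: prefixes of 'jpoud', columns: prefixes of 'zyoud'):
     ε  z  y  o  u  d
  ε  0  1  2  3  4  5
  j  1  1  2  3  4  5
  p  2  2  2  3  4  5
  o  3  3  3  2  3  4
  u  4  4  4  3  2  3
  d  5  5  5  4  3  2
The bottom-right entry gives D[5][5] = 2, so no sequence of fewer than 2 edits works. Backtracking through the table gives one optimal edit sequence (2 edits):
  jpoud → zpoud (sub j→z @1)
  zpoud → zyoud (sub p→y @2)
Edit distance = 2.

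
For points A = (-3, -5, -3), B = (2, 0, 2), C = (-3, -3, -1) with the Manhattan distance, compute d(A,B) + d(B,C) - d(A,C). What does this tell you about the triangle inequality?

d(A,B) = 5 + 5 + 5 = 15, d(B,C) = 5 + 3 + 3 = 11, d(A,C) = 0 + 2 + 2 = 4.
d(A,B) + d(B,C) - d(A,C) = 15 + 11 - 4 = 26 - 4 = 22. This is ≥ 0, so the triangle inequality holds for these points.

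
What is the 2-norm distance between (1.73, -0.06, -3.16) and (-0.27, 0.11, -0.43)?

(Σ|x_i - y_i|^2)^(1/2) = (|1.73 - (-0.27)|^2 + |-0.06 - 0.11|^2 + |-3.16 - (-0.43)|^2)^(1/2)
= (2^2 + 0.17^2 + 2.73^2)^(1/2) = (4 + 0.0289 + 7.4529)^(1/2) = (11.4818)^(1/2) ≈ 3.3885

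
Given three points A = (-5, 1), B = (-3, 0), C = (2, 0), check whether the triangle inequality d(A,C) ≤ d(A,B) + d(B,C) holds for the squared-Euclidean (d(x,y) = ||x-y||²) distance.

d(A,B) = 2² + 1² = 5, d(B,C) = 5² + 0² = 25, d(A,C) = 7² + 1² = 50.
d(A,C) = 50 > 5 + 25 = 30. Triangle inequality is VIOLATED. (Squared-Euclidean is not a metric — this is a counterexample.)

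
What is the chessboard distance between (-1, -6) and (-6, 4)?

max(|x_i - y_i|) = max(|-1 - (-6)|, |-6 - 4|) = max(5, 10) = 10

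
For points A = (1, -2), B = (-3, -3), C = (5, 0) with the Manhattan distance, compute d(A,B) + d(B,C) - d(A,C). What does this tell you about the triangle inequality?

d(A,B) = 4 + 1 = 5, d(B,C) = 8 + 3 = 11, d(A,C) = 4 + 2 = 6.
d(A,B) + d(B,C) - d(A,C) = 5 + 11 - 6 = 16 - 6 = 10. This is ≥ 0, so the triangle inequality holds for these points.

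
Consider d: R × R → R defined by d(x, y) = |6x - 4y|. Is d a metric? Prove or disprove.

No. d fails symmetry: d(7, 6) = |6·7 - 4·6| = |18| = 18, but d(6, 7) = |6·6 - 4·7| = |8| = 8. Since 18 ≠ 8, d(x,y) ≠ d(y,x) in general.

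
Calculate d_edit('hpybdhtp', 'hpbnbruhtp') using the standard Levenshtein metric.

Let D[i][j] be the edit distance between the first i characters of 'hpybdhtp' and the first j characters of 'hpbnbruhtp', with D[i][0] = i, D[0][j] = j, and D[i][j] = D[i-1][j-1] if the characters match, else 1 + min(D[i-1][j], D[i][j-1], D[i-1][j-1]). Filling the table (rows: prefixes of 'hpybdhtp', columns: prefixes of 'hpbnbruhtp'):
     ε  h  p  b  n  b  r  u  h  t  p
  ε  0  1  2  3  4  5  6  7  8  9 10
  h  1  0  1  2  3  4  5  6  7  8  9
  p  2  1  0  1  2  3  4  5  6  7  8
  y  3  2  1  1  2  3  4  5  6  7  8
  b  4  3  2  1  2  2  3  4  5  6  7
  d  5  4  3  2  2  3  3  4  5  6  7
  h  6  5  4  3  3  3  4  4  4  5  6
  t  7  6  5  4  4  4  4  5  5  4  5
  p  8  7  6  5  5  5  5  5  6  5  4
The bottom-right entry gives D[8][10] = 4, so no sequence of fewer than 4 edits works. Backtracking through the table gives one optimal edit sequence (4 edits):
  hpybdhtp → hpbybdhtp (ins b @3)
  hpbybdhtp → hpbnbdhtp (sub y→n @4)
  hpbnbdhtp → hpbnbrdhtp (ins r @6)
  hpbnbrdhtp → hpbnbruhtp (sub d→u @7)
Edit distance = 4.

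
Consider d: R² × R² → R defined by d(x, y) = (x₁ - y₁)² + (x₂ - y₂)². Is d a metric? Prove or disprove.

No. The squared Euclidean distance fails the triangle inequality. Counterexample: x = (0, 0), y = (4, 3), z = (8, 6). d(x,z) = 8² + 6² = 100, but d(x,y) + d(y,z) = (4² + 3²) + (4² + 3²) = 25 + 25 = 50. Since 100 > 50, the triangle inequality is violated. (Note: √d, the ordinary Euclidean distance, IS a metric.)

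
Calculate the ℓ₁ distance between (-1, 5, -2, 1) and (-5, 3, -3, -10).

Σ|x_i - y_i| = |-1 - (-5)| + |5 - 3| + |-2 - (-3)| + |1 - (-10)| = 4 + 2 + 1 + 11 = 18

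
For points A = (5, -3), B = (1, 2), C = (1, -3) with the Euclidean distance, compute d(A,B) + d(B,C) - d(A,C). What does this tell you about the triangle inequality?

d(A,B) = √(4² + 5²) = √41 ≈ 6.4031, d(B,C) = √(0² + 5²) = √25 = 5, d(A,C) = √(4² + 0²) = √16 = 4.
d(A,B) + d(B,C) - d(A,C) = 6.4031 + 5 - 4 = 11.4031 - 4 = 7.4031 (to 4 decimal places). This is ≥ 0, so the triangle inequality holds for these points.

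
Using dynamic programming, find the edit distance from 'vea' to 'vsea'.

Let D[i][j] be the edit distance between the first i characters of 'vea' and the first j characters of 'vsea', with D[i][0] = i, D[0][j] = j, and D[i][j] = D[i-1][j-1] if the characters match, else 1 + min(D[i-1][j], D[i][j-1], D[i-1][j-1]). Filling the table (rows: prefixes of 'vea', columns: prefixes of 'vsea'):
     ε  v  s  e  a
  ε  0  1  2  3  4
  v  1  0  1  2  3
  e  2  1  1  1  2
  a  3  2  2  2  1
The bottom-right entry gives D[3][4] = 1, so no sequence of fewer than 1 edit works. Backtracking through the table gives one optimal edit sequence (1 edit):
  vea → vsea (ins s @2)
Edit distance = 1.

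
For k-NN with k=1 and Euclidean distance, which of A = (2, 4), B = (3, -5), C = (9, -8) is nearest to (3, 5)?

Distances: d(A) ≈ 1.4142, d(B) = 10, d(C) ≈ 14.3178. Nearest: A = (2, 4) with distance 1.4142.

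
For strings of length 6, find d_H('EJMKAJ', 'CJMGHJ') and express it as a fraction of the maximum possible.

Differing positions: 1, 4, 5. Hamming distance = 3. The maximum possible Hamming distance for length-6 strings is 6, so d_H/6 = 3/6 = 0.5.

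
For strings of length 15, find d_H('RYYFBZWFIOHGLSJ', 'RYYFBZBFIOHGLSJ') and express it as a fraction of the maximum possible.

Differing positions: 7. Hamming distance = 1. The maximum possible Hamming distance for length-15 strings is 15, so d_H/15 = 1/15 ≈ 0.0667.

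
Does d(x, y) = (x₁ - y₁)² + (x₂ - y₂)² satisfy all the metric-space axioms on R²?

No. The squared Euclidean distance fails the triangle inequality. Counterexample: x = (0, 0), y = (1, 5), z = (2, 10). d(x,z) = 2² + 10² = 104, but d(x,y) + d(y,z) = (1² + 5²) + (1² + 5²) = 26 + 26 = 52. Since 104 > 52, the triangle inequality is violated. (Note: √d, the ordinary Euclidean distance, IS a metric.)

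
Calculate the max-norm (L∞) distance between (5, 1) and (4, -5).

max(|x_i - y_i|) = max(|5 - 4|, |1 - (-5)|) = max(1, 6) = 6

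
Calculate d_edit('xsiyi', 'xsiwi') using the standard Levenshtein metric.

Let D[i][j] be the edit distance between the first i characters of 'xsiyi' and the first j characters of 'xsiwi', with D[i][0] = i, D[0][j] = j, and D[i][j] = D[i-1][j-1] if the characters match, else 1 + min(D[i-1][j], D[i][j-1], D[i-1][j-1]). Filling the table (rows: prefixes of 'xsiyi', columns: prefixes of 'xsiwi'):
     ε  x  s  i  w  i
  ε  0  1  2  3  4  5
  x  1  0  1  2  3  4
  s  2  1  0  1  2  3
  i  3  2  1  0  1  2
  y  4  3  2  1  1  2
  i  5  4  3  2  2  1
The bottom-right entry gives D[5][5] = 1, so no sequence of fewer than 1 edit works. Backtracking through the table gives one optimal edit sequence (1 edit):
  xsiyi → xsiwi (sub y→w @4)
Edit distance = 1.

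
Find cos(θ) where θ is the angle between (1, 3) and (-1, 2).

With u = (1, 3), v = (-1, 2):
u·v = 1·(-1) + 3·2 = (-1) + 6 = 5.
|u| = √(1² + 3²) = √10, |v| = √((-1)² + 2²) = √5, so |u||v| = √(10·5) = √50.
cos θ = (u·v)/(|u||v|) = 5/√50 ≈ 0.7071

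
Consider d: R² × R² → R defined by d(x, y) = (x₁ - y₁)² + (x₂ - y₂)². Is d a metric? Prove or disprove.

No. The squared Euclidean distance fails the triangle inequality. Counterexample: x = (0, 0), y = (3, 3), z = (6, 6). d(x,z) = 6² + 6² = 72, but d(x,y) + d(y,z) = (3² + 3²) + (3² + 3²) = 18 + 18 = 36. Since 72 > 36, the triangle inequality is violated. (Note: √d, the ordinary Euclidean distance, IS a metric.)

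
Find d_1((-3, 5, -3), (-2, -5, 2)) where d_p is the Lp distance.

Σ|x_i - y_i| = |-3 - (-2)| + |5 - (-5)| + |-3 - 2| = 1 + 10 + 5 = 16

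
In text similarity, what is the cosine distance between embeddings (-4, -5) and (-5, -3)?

With u = (-4, -5), v = (-5, -3):
u·v = (-4)·(-5) + (-5)·(-3) = 20 + 15 = 35.
|u| = √((-4)² + (-5)²) = √41, |v| = √((-5)² + (-3)²) = √34, so |u||v| = √(41·34) = √1394.
cos θ = (u·v)/(|u||v|) = 35/√1394 ≈ 0.9374
Cosine distance = 1 - cos θ ≈ 1 - 0.9374 = 0.0626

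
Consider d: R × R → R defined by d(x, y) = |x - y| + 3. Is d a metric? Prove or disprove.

No. d fails identity of indiscernibles (specifically d(x,x) = 0): d(-6, -6) = |-6 - (-6)| + 3 = 0 + 3 = 3 ≠ 0.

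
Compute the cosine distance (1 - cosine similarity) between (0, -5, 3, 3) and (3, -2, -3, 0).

With u = (0, -5, 3, 3), v = (3, -2, -3, 0):
u·v = 0·3 + (-5)·(-2) + 3·(-3) + 3·0 = 0 + 10 + (-9) + 0 = 1.
|u| = √(0² + (-5)² + 3² + 3²) = √43, |v| = √(3² + (-2)² + (-3)² + 0²) = √22, so |u||v| = √(43·22) = √946.
cos θ = (u·v)/(|u||v|) = 1/√946 ≈ 0.0325
Cosine distance = 1 - cos θ ≈ 1 - 0.0325 = 0.9675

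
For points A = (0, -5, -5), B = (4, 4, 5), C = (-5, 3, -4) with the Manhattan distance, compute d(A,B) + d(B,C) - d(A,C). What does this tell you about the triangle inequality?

d(A,B) = 4 + 9 + 10 = 23, d(B,C) = 9 + 1 + 9 = 19, d(A,C) = 5 + 8 + 1 = 14.
d(A,B) + d(B,C) - d(A,C) = 23 + 19 - 14 = 42 - 14 = 28. This is ≥ 0, so the triangle inequality holds for these points.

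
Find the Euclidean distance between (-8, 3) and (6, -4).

√(Σ(x_i - y_i)²) = √((-8 - 6)² + (3 - (-4))²)
= √((-14)² + 7²) = √(196 + 49) = √245 ≈ 15.6525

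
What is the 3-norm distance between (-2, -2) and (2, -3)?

(Σ|x_i - y_i|^3)^(1/3) = (|-2 - 2|^3 + |-2 - (-3)|^3)^(1/3)
= (4^3 + 1^3)^(1/3) = (64 + 1)^(1/3) = (65)^(1/3) ≈ 4.0207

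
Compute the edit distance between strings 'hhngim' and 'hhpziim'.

Let D[i][j] be the edit distance between the first i characters of 'hhngim' and the first j characters of 'hhpziim', with D[i][0] = i, D[0][j] = j, and D[i][j] = D[i-1][j-1] if the characters match, else 1 + min(D[i-1][j], D[i][j-1], D[i-1][j-1]). Filling the table (rows: prefixes of 'hhngim', columns: prefixes of 'hhpziim'):
     ε  h  h  p  z  i  i  m
  ε  0  1  2  3  4  5  6  7
  h  1  0  1  2  3  4  5  6
  h  2  1  0  1  2  3  4  5
  n  3  2  1  1  2  3  4  5
  g  4  3  2  2  2  3  4  5
  i  5  4  3  3  3  2  3  4
  m  6  5  4  4  4  3  3  3
The bottom-right entry gives D[6][7] = 3, so no sequence of fewer than 3 edits works. Backtracking through the table gives one optimal edit sequence (3 edits):
  hhngim → hhpngim (ins p @3)
  hhpngim → hhpzgim (sub n→z @4)
  hhpzgim → hhpziim (sub g→i @5)
Edit distance = 3.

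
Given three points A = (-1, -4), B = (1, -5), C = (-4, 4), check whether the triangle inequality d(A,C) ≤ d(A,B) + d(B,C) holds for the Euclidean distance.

d(A,B) = √(2² + 1²) = √5 ≈ 2.2361, d(B,C) = √(5² + 9²) = √106 ≈ 10.2956, d(A,C) = √(3² + 8²) = √73 ≈ 8.544.
d(A,C) ≈ 8.544 ≤ 2.2361 + 10.2956 = 12.5317. Triangle inequality is satisfied.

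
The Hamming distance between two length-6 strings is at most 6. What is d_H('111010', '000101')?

Differing positions: 1, 2, 3, 4, 5, 6. Hamming distance = 6. The maximum possible Hamming distance for length-6 strings is 6, so d_H/6 = 6/6 = 1.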